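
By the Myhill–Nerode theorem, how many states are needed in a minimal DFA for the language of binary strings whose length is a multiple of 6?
By Myhill–Nerode, count the distinguishable equivalence classes: 6 classes — one per residue of the length mod 6; class i is distinguished from class j by any string of length (6 − i) mod 6.
6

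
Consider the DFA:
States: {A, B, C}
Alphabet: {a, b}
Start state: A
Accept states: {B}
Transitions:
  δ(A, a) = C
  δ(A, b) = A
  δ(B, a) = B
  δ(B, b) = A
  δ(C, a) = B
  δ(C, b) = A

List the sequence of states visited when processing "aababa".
read 'a': A → C
  read 'a': C → B
  read 'b': B → A
  read 'a': A → C
  read 'b': C → A
  read 'a': A → C
A -> C -> B -> A -> C -> A -> C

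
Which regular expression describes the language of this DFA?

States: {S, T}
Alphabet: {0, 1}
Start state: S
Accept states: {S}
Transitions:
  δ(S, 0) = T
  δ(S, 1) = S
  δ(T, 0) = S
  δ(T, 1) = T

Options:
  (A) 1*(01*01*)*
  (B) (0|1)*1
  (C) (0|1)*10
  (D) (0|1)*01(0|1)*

Check each option against the DFA on short strings; one disagreement eliminates an option:
  (A) 1*(01*01*)*: agrees with the DFA on every string of length ≤ 6
  (B) (0|1)*1: on ε the DFA stays in S and accepts (S ∈ Accept), but the regex does not match it → eliminate
  (C) (0|1)*10: on ε the DFA stays in S and accepts (S ∈ Accept), but the regex does not match it → eliminate
  (D) (0|1)*01(0|1)*: on ε the DFA stays in S and accepts (S ∈ Accept), but the regex does not match it → eliminate
Only (A) is consistent with the DFA.
(A) 1*(01*01*)*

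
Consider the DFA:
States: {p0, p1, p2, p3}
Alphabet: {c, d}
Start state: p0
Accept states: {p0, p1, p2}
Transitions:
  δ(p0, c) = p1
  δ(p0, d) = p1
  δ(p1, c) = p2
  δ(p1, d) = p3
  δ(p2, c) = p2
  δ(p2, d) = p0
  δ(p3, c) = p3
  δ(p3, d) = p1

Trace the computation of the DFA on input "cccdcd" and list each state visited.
read 'c': p0 → p1
  read 'c': p1 → p2
  read 'c': p2 → p2
  read 'd': p2 → p0
  read 'c': p0 → p1
  read 'd': p1 → p3
p0 -> p1 -> p2 -> p2 -> p0 -> p1 -> p3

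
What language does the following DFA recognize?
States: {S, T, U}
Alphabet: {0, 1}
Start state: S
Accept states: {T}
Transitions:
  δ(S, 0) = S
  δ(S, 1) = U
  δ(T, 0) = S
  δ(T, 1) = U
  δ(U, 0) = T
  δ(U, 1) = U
Testing a few strings:
  '01' → reject
  '0001' → reject
  '0' → reject
  '0011' → reject
State roles: S=no suffix match; T=suffix is 10; U=one trailing 1
All binary strings ending with 10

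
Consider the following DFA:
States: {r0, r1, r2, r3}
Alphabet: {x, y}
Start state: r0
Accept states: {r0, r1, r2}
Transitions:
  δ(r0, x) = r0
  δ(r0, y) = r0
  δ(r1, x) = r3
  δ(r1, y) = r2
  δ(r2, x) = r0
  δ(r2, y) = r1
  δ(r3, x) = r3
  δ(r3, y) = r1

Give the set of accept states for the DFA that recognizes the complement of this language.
Complement accept states = All states \ Original accept states
= {r0, r1, r2, r3} \ {r0, r1, r2}
{r3}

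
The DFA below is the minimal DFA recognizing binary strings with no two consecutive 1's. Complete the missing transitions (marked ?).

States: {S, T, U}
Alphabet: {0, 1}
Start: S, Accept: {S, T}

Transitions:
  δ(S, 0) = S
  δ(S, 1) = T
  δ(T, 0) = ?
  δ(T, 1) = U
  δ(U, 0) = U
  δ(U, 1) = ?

From the language and accept set, identify what each state tracks — S: last symbol not 1 (ok); T: last symbol 1 (ok); U: saw 11 (dead).
Each missing δ(q, a) is the state matching the new tracked value after reading a.
δ(T, 0) = S; δ(U, 1) = U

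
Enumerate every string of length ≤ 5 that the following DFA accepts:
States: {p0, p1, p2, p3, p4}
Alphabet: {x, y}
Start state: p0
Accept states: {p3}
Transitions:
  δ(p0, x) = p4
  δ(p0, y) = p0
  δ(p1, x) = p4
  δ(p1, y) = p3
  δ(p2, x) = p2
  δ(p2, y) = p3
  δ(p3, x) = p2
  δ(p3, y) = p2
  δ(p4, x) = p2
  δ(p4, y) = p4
xxy, xxxy, xyxy, yxxy, xxxxy, xxyxy, xxyyy, xyxxy, xyyxy, yxxxy, yxyxy, yyxxy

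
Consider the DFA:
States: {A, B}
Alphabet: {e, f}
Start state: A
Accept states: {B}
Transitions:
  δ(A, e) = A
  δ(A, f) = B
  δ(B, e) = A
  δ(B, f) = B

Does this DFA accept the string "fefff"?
Processing string "fefff":
  A --f--> B
  B --e--> A
  A --f--> B
  B --f--> B
  B --f--> B
Final state: B
Accept states: {B}
Yes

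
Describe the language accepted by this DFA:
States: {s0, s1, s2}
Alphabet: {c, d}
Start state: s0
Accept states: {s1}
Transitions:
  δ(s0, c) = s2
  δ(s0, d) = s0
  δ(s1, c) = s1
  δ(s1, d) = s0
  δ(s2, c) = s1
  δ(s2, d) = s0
Testing a few strings:
  'dd' → reject
  'cdd' → reject
  'c' → reject
  'dc' → reject
State roles: s0=last symbol not c; s1=two trailing c's; s2=one trailing c
All strings over {c,d} ending with cc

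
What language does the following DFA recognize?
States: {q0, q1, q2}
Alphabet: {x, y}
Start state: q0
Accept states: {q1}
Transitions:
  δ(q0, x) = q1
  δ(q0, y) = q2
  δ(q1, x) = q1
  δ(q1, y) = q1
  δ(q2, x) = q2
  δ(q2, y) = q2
Testing a few strings:
  'y' → reject
  'xyy' → accept
  'x' → accept
  'yx' → reject
State roles: q0=no input read; q1=started with x; q2=started with y (dead)
All strings over {x,y} starting with x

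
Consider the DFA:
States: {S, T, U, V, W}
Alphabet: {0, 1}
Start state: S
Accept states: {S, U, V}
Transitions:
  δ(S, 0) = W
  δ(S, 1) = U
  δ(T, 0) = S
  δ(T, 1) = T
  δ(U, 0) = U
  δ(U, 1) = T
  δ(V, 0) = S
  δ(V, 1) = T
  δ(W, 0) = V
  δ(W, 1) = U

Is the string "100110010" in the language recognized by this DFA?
Processing string "100110010":
  S --1--> U
  U --0--> U
  U --0--> U
  U --1--> T
  T --1--> T
  T --0--> S
  S --0--> W
  W --1--> U
  U --0--> U
Final state: U
Accept states: {S, U, V}
Yes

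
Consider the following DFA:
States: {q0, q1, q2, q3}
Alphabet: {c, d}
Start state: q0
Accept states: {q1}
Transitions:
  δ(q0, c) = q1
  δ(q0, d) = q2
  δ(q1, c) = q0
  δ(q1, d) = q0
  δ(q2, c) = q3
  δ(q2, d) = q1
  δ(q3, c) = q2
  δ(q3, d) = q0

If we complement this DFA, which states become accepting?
Complement accept states = All states \ Original accept states
= {q0, q1, q2, q3} \ {q1}
{q0, q2, q3}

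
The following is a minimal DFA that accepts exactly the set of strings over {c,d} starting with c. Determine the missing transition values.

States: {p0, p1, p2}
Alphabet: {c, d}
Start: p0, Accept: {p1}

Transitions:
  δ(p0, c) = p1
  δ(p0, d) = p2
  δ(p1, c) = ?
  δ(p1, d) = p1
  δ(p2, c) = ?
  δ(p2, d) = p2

From the language and accept set, identify what each state tracks — p0: no input read; p1: started with c; p2: started with d (dead).
Each missing δ(q, a) is the state matching the new tracked value after reading a.
δ(p1, c) = p1; δ(p2, c) = p2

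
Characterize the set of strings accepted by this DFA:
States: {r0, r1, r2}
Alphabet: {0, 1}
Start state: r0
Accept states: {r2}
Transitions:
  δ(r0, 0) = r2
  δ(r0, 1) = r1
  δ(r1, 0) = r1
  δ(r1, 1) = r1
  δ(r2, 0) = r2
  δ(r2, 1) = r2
Testing a few strings:
  '0' → accept
  '01' → accept
  '100' → reject
  '10' → reject
State roles: r0=no input read; r1=started with 1 (dead); r2=started with 0
All binary strings starting with 0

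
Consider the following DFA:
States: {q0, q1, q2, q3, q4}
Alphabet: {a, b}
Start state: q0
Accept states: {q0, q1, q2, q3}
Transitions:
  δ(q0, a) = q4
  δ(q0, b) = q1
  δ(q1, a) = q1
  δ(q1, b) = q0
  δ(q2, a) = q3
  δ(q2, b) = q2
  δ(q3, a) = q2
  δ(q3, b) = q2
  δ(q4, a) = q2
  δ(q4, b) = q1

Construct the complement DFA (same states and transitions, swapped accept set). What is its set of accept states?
Complement accept states = All states \ Original accept states
= {q0, q1, q2, q3, q4} \ {q0, q1, q2, q3}
{q4}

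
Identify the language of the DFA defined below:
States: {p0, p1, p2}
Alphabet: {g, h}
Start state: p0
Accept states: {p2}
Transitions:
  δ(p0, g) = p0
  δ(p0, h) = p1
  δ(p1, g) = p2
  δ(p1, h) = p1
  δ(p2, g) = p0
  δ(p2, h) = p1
Testing a few strings:
  'g' → reject
  'hhg' → accept
  'hg' → accept
  'h' → reject
State roles: p0=no suffix match; p1=one trailing h; p2=suffix is hg
All strings over {g,h} ending with hg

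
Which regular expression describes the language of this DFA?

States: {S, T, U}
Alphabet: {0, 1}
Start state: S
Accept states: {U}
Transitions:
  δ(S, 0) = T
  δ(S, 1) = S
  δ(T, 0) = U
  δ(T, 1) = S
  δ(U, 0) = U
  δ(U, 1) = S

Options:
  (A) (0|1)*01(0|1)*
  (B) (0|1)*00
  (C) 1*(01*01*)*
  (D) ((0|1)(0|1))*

Check each option against the DFA on short strings; one disagreement eliminates an option:
  (A) (0|1)*01(0|1)*: on '00' the DFA goes S → T → U and accepts (U ∈ Accept), but the regex does not match it → eliminate
  (B) (0|1)*00: agrees with the DFA on every string of length ≤ 6
  (C) 1*(01*01*)*: on ε the DFA stays in S and rejects (S ∉ Accept), but the regex matches it → eliminate
  (D) ((0|1)(0|1))*: on ε the DFA stays in S and rejects (S ∉ Accept), but the regex matches it → eliminate
Only (B) is consistent with the DFA.
(B) (0|1)*00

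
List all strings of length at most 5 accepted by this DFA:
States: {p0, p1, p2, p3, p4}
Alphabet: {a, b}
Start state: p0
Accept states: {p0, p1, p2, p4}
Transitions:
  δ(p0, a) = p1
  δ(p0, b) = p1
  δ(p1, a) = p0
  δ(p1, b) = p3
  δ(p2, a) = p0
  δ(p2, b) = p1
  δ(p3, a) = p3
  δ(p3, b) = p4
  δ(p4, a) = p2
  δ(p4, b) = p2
ε, a, b, aa, ba, aaa, aab, abb, baa, bab, bbb, aaaa, aaba, abab, abba, abbb, baaa, baba, bbab, bbba, bbbb, aaaaa, aaaab, aaabb, aabaa, aabab, aabbb, abaab, ababa, ababb, abbaa, abbab, abbba, abbbb, baaaa, baaab, baabb, babaa, babab, babbb, bbaab, bbaba, bbabb, bbbaa, bbbab, bbbba, bbbbb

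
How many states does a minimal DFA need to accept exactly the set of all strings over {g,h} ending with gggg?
By Myhill–Nerode, count the distinguishable equivalence classes: 5 classes — one per longest suffix of the input that is a prefix of 'gggg' (lengths 0 through 4); only the length-4 class is accepting.
5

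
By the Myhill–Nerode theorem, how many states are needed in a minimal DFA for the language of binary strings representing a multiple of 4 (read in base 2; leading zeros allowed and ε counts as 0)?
By Myhill–Nerode, count the distinguishable equivalence classes: three classes — value mod 4 is 0, 2, or odd (residues 1 and 3 are indistinguishable: 2r+b mod 4 depends only on r mod 2).
3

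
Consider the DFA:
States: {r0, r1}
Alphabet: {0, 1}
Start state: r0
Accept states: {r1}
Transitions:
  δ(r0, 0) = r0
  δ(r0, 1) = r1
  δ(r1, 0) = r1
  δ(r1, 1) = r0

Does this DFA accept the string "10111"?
Processing string "10111":
  r0 --1--> r1
  r1 --0--> r1
  r1 --1--> r0
  r0 --1--> r1
  r1 --1--> r0
Final state: r0
Accept states: {r1}
No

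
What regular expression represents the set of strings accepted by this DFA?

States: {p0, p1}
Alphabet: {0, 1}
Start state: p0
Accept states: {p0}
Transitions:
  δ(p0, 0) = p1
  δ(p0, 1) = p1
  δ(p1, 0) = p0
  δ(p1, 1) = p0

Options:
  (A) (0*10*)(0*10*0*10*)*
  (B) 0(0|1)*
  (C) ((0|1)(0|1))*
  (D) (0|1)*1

Check each option against the DFA on short strings; one disagreement eliminates an option:
  (A) (0*10*)(0*10*0*10*)*: on ε the DFA stays in p0 and accepts (p0 ∈ Accept), but the regex does not match it → eliminate
  (B) 0(0|1)*: on ε the DFA stays in p0 and accepts (p0 ∈ Accept), but the regex does not match it → eliminate
  (C) ((0|1)(0|1))*: agrees with the DFA on every string of length ≤ 6
  (D) (0|1)*1: on ε the DFA stays in p0 and accepts (p0 ∈ Accept), but the regex does not match it → eliminate
Only (C) is consistent with the DFA.
(C) ((0|1)(0|1))*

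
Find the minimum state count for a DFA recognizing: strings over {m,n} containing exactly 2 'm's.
By Myhill–Nerode, count the distinguishable equivalence classes: 4 classes — having seen 0, 1, 2, or >2 copies of 'm'; the count-2 class is the only accepting one and >2 is dead.
4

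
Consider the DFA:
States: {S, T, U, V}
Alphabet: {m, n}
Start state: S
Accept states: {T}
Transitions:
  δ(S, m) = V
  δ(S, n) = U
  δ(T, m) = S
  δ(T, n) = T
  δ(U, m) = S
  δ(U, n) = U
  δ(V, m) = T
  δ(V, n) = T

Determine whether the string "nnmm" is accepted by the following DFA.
Processing string "nnmm":
  S --n--> U
  U --n--> U
  U --m--> S
  S --m--> V
Final state: V
Accept states: {T}
No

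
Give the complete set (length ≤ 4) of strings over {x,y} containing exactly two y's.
yy, xyy, yxy, yyx, xxyy, xyxy, xyyx, yxxy, yxyx, yyxx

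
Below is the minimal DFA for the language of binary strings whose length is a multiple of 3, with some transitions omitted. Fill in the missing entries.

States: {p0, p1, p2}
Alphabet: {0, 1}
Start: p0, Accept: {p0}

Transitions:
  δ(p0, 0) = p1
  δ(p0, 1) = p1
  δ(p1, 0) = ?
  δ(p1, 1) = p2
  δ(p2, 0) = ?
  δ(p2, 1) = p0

From the language and accept set, identify what each state tracks — p0: length ≡ 0 (mod 3); p1: length ≡ 1 (mod 3); p2: length ≡ 2 (mod 3).
Each missing δ(q, a) is the state matching the new tracked value after reading a.
δ(p1, 0) = p2; δ(p2, 0) = p0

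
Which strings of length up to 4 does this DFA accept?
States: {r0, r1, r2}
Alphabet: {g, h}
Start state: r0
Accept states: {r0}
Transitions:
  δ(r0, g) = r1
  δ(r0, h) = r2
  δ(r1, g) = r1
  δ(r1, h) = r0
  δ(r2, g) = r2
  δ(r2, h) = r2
ε, gh, ggh, gggh, ghgh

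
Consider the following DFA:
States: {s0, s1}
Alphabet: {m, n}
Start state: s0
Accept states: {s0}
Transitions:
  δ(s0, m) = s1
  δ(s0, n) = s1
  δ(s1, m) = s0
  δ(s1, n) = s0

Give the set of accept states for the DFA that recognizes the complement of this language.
Complement accept states = All states \ Original accept states
= {s0, s1} \ {s0}
{s1}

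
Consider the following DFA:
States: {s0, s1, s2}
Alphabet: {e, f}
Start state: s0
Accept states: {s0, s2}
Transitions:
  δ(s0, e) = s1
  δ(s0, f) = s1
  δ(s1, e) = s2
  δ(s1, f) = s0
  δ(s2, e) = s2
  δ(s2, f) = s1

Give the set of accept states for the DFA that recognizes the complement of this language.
Complement accept states = All states \ Original accept states
= {s0, s1, s2} \ {s0, s2}
{s1}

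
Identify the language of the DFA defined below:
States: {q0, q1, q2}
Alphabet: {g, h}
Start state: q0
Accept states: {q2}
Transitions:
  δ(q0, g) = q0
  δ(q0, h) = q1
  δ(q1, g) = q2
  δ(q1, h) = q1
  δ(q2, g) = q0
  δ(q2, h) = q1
Testing a few strings:
  'hghh' → reject
  'gh' → reject
  'hgg' → reject
  'h' → reject
State roles: q0=no suffix match; q1=one trailing h; q2=suffix is hg
All strings over {g,h} ending with hg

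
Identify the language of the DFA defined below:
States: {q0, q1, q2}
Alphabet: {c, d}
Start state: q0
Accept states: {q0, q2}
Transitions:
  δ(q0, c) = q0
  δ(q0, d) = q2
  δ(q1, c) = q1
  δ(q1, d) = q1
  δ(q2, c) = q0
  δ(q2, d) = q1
Testing a few strings:
  'c' → accept
  'cdcc' → accept
  'cdc' → accept
  'dd' → reject
State roles: q0=last symbol not d (ok); q1=saw dd (dead); q2=last symbol d (ok)
All strings over {c,d} with no two consecutive d's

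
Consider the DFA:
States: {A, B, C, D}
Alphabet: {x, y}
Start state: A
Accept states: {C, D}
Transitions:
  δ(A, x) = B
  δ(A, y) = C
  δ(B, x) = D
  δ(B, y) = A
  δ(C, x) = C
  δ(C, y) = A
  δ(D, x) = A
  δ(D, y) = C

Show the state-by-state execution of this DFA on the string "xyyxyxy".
read 'x': A → B
  read 'y': B → A
  read 'y': A → C
  read 'x': C → C
  read 'y': C → A
  read 'x': A → B
  read 'y': B → A
A -> B -> A -> C -> C -> A -> B -> A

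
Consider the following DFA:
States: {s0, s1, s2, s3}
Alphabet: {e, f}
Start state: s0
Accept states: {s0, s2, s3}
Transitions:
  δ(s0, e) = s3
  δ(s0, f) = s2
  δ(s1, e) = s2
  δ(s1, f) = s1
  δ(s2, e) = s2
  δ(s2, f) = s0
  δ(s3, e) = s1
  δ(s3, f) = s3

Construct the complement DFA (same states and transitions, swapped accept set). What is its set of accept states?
Complement accept states = All states \ Original accept states
= {s0, s1, s2, s3} \ {s0, s2, s3}
{s1}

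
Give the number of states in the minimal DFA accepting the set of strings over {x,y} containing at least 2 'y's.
By Myhill–Nerode, count the distinguishable equivalence classes: 3 classes — having seen 0, 1, or ≥2 copies of 'y'; any two classes i < j (j ≤ 2) are distinguished by the string y^(2−j), which takes class j to 2 copies (accepted) but leaves class i below 2 (rejected).
3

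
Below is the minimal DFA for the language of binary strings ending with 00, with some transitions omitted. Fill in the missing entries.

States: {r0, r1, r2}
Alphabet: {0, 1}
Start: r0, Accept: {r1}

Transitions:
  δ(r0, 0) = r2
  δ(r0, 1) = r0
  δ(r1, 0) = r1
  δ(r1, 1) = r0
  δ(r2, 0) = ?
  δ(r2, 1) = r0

From the language and accept set, identify what each state tracks — r0: last symbol not 0; r1: two trailing 0's; r2: one trailing 0.
Each missing δ(q, a) is the state matching the new tracked value after reading a.
δ(r2, 0) = r1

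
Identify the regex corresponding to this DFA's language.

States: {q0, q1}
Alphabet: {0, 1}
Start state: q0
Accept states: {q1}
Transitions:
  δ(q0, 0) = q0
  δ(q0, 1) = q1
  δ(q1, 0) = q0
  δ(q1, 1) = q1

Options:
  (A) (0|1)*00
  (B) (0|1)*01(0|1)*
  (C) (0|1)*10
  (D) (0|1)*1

Check each option against the DFA on short strings; one disagreement eliminates an option:
  (A) (0|1)*00: on '1' the DFA goes q0 → q1 and accepts (q1 ∈ Accept), but the regex does not match it → eliminate
  (B) (0|1)*01(0|1)*: on '1' the DFA goes q0 → q1 and accepts (q1 ∈ Accept), but the regex does not match it → eliminate
  (C) (0|1)*10: on '1' the DFA goes q0 → q1 and accepts (q1 ∈ Accept), but the regex does not match it → eliminate
  (D) (0|1)*1: agrees with the DFA on every string of length ≤ 6
Only (D) is consistent with the DFA.
(D) (0|1)*1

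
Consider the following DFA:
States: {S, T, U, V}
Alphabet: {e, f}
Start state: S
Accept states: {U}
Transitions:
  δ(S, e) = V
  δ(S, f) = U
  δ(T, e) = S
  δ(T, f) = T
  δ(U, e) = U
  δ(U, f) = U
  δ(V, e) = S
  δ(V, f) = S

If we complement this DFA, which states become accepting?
Complement accept states = All states \ Original accept states
= {S, T, U, V} \ {U}
{S, T, V}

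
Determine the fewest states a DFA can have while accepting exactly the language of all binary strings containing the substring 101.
By Myhill–Nerode, count the distinguishable equivalence classes: 4 classes — one per longest suffix of the input that is a prefix of '101' (lengths 0 through 2), plus an absorbing 'already seen 101' class.
4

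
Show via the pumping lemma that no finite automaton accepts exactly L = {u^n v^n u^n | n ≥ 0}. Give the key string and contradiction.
Assume L is regular with pumping length p. Idea: pumping the first u-block unbalances it against the other two.
Choose s = u^p v^p u^p ∈ L (|s| = 3p ≥ p). By the pumping lemma, s = xyz with |xy| ≤ p, |y| > 0, so y = u^k with k ≥ 1, inside the first u-block. Then xy²z = u^(p+k) v^p u^p. The first block has length p+k ≠ p, so the three block lengths are no longer equal and xy²z ∉ L.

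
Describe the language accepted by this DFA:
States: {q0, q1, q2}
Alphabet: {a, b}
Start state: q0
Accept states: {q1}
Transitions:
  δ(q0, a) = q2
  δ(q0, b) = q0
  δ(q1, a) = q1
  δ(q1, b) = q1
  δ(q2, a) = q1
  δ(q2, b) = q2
Testing a few strings:
  'ba' → reject
  'babb' → reject
  'aab' → accept
  'ab' → reject
State roles: q0=zero a's seen; q1=≥ two a's seen; q2=one a seen
All strings over {a,b} containing at least two a's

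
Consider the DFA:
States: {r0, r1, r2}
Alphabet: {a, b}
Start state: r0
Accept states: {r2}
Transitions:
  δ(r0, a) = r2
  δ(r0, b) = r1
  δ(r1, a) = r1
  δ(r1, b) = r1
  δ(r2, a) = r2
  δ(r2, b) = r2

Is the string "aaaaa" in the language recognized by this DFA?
Processing string "aaaaa":
  r0 --a--> r2
  r2 --a--> r2
  r2 --a--> r2
  r2 --a--> r2
  r2 --a--> r2
Final state: r2
Accept states: {r2}
Yes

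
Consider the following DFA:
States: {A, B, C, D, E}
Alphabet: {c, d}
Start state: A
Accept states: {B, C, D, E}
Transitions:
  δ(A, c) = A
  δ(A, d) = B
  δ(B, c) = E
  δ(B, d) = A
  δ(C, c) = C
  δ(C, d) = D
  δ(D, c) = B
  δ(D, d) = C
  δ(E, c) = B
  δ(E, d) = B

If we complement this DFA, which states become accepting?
Complement accept states = All states \ Original accept states
= {A, B, C, D, E} \ {B, C, D, E}
{A}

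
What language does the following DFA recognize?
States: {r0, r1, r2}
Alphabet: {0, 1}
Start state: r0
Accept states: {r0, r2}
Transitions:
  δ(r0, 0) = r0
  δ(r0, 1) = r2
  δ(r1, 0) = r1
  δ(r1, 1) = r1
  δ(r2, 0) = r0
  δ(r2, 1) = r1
Testing a few strings:
  '1110' → reject
  '0000' → accept
  '11' → reject
  '100' → accept
State roles: r0=last symbol not 1 (ok); r1=saw 11 (dead); r2=last symbol 1 (ok)
All binary strings with no two consecutive 1's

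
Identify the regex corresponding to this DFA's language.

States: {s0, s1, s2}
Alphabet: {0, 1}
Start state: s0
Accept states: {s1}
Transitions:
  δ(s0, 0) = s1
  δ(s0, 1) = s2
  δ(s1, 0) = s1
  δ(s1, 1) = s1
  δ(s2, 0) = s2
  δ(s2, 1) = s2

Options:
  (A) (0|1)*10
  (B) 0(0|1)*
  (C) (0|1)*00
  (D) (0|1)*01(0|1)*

Check each option against the DFA on short strings; one disagreement eliminates an option:
  (A) (0|1)*10: on '0' the DFA goes s0 → s1 and accepts (s1 ∈ Accept), but the regex does not match it → eliminate
  (B) 0(0|1)*: agrees with the DFA on every string of length ≤ 6
  (C) (0|1)*00: on '0' the DFA goes s0 → s1 and accepts (s1 ∈ Accept), but the regex does not match it → eliminate
  (D) (0|1)*01(0|1)*: on '0' the DFA goes s0 → s1 and accepts (s1 ∈ Accept), but the regex does not match it → eliminate
Only (B) is consistent with the DFA.
(B) 0(0|1)*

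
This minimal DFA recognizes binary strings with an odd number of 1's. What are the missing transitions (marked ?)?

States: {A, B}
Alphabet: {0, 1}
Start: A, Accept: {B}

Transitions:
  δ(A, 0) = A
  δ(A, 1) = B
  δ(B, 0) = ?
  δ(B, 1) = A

From the language and accept set, identify what each state tracks — A: even number of 1's so far; B: odd number of 1's so far.
Each missing δ(q, a) is the state matching the new tracked value after reading a.
δ(B, 0) = B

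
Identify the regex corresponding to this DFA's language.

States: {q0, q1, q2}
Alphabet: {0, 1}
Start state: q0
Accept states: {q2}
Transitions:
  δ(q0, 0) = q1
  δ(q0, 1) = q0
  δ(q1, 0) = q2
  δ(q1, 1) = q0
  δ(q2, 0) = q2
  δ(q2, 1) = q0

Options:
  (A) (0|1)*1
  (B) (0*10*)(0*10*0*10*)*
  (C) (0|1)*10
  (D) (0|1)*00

Check each option against the DFA on short strings; one disagreement eliminates an option:
  (A) (0|1)*1: on '1' the DFA goes q0 → q0 and rejects (q0 ∉ Accept), but the regex matches it → eliminate
  (B) (0*10*)(0*10*0*10*)*: on '1' the DFA goes q0 → q0 and rejects (q0 ∉ Accept), but the regex matches it → eliminate
  (C) (0|1)*10: on '00' the DFA goes q0 → q1 → q2 and accepts (q2 ∈ Accept), but the regex does not match it → eliminate
  (D) (0|1)*00: agrees with the DFA on every string of length ≤ 6
Only (D) is consistent with the DFA.
(D) (0|1)*00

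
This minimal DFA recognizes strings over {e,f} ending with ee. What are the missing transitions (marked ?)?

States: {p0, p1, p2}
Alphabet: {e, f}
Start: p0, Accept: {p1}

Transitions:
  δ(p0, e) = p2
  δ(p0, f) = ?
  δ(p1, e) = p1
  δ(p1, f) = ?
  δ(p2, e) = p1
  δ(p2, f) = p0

From the language and accept set, identify what each state tracks — p0: last symbol not e; p1: two trailing e's; p2: one trailing e.
Each missing δ(q, a) is the state matching the new tracked value after reading a.
δ(p0, f) = p0; δ(p1, f) = p0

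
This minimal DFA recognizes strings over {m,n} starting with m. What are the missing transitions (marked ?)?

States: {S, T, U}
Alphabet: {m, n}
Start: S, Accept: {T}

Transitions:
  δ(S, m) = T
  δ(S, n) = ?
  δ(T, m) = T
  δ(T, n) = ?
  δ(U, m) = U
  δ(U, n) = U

From the language and accept set, identify what each state tracks — S: no input read; T: started with m; U: started with n (dead).
Each missing δ(q, a) is the state matching the new tracked value after reading a.
δ(S, n) = U; δ(T, n) = T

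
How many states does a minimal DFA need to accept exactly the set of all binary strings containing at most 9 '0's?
By Myhill–Nerode, count the distinguishable equivalence classes: 11 classes — having seen 0, 1, …, 9, or >9 copies of '0'; counts 0 through 9 are accepting and >9 is dead.
11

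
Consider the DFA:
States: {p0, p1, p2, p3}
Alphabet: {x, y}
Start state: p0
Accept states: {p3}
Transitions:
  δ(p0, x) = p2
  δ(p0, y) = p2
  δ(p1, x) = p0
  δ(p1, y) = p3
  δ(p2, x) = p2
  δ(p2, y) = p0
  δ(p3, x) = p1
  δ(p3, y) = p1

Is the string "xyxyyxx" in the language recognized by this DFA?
Processing string "xyxyyxx":
  p0 --x--> p2
  p2 --y--> p0
  p0 --x--> p2
  p2 --y--> p0
  p0 --y--> p2
  p2 --x--> p2
  p2 --x--> p2
Final state: p2
Accept states: {p3}
No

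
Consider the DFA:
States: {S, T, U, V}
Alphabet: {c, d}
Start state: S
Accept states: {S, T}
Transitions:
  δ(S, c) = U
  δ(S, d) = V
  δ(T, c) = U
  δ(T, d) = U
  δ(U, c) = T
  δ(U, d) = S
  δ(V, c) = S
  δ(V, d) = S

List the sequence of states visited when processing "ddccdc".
read 'd': S → V
  read 'd': V → S
  read 'c': S → U
  read 'c': U → T
  read 'd': T → U
  read 'c': U → T
S -> V -> S -> U -> T -> U -> T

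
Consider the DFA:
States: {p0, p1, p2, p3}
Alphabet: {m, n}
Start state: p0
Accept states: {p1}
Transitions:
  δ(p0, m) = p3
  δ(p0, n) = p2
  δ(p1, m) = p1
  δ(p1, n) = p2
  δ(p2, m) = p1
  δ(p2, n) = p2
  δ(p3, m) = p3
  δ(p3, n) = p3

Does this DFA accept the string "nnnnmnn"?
Processing string "nnnnmnn":
  p0 --n--> p2
  p2 --n--> p2
  p2 --n--> p2
  p2 --n--> p2
  p2 --m--> p1
  p1 --n--> p2
  p2 --n--> p2
Final state: p2
Accept states: {p1}
No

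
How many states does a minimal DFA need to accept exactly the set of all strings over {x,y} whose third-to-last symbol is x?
By Myhill–Nerode, count the distinguishable equivalence classes: 2^3 = 8 classes — the DFA must remember the last 3 symbols read; every pair of distinct length-3 suffixes is distinguishable by some continuation.
8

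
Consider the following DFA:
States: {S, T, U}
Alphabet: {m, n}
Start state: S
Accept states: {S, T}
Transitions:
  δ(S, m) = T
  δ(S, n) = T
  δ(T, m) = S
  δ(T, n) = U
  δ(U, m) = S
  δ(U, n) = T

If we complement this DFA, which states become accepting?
Complement accept states = All states \ Original accept states
= {S, T, U} \ {S, T}
{U}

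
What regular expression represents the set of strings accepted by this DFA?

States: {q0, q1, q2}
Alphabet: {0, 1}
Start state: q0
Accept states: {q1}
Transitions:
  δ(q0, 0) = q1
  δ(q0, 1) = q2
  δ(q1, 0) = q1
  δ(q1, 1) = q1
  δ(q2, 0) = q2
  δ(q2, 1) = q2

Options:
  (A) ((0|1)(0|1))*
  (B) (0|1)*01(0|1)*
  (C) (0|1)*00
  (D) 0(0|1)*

Check each option against the DFA on short strings; one disagreement eliminates an option:
  (A) ((0|1)(0|1))*: on ε the DFA stays in q0 and rejects (q0 ∉ Accept), but the regex matches it → eliminate
  (B) (0|1)*01(0|1)*: on '0' the DFA goes q0 → q1 and accepts (q1 ∈ Accept), but the regex does not match it → eliminate
  (C) (0|1)*00: on '0' the DFA goes q0 → q1 and accepts (q1 ∈ Accept), but the regex does not match it → eliminate
  (D) 0(0|1)*: agrees with the DFA on every string of length ≤ 6
Only (D) is consistent with the DFA.
(D) 0(0|1)*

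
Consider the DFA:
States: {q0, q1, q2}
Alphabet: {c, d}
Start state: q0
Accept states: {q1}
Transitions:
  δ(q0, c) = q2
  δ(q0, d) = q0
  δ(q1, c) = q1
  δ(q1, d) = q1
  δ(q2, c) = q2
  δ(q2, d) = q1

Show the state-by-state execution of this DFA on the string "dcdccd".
read 'd': q0 → q0
  read 'c': q0 → q2
  read 'd': q2 → q1
  read 'c': q1 → q1
  read 'c': q1 → q1
  read 'd': q1 → q1
q0 -> q0 -> q2 -> q1 -> q1 -> q1 -> q1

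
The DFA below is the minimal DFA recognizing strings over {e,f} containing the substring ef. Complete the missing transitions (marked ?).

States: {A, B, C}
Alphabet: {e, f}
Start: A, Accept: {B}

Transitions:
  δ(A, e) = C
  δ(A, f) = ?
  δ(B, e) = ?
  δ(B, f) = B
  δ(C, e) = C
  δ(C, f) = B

From the language and accept set, identify what each state tracks — A: no e seen yet; B: substring ef seen; C: seen a e, waiting for f.
Each missing δ(q, a) is the state matching the new tracked value after reading a.
δ(A, f) = A; δ(B, e) = B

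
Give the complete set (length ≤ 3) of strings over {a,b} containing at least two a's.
aa, aaa, aab, aba, baa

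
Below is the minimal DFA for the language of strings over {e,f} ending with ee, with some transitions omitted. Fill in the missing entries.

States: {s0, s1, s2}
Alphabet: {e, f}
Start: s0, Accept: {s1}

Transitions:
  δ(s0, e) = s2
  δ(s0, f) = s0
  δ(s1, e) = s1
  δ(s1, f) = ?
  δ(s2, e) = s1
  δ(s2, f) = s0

From the language and accept set, identify what each state tracks — s0: last symbol not e; s1: two trailing e's; s2: one trailing e.
Each missing δ(q, a) is the state matching the new tracked value after reading a.
δ(s1, f) = s0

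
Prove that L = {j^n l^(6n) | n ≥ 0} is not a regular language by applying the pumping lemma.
Assume L is regular with pumping length p. Idea: pumping the j-block breaks the 1:6 ratio.
Choose s = j^p l^(6p) (length 7p ≥ p). By the pumping lemma, s = xyz with |xy| ≤ p, |y| > 0, so y = j^k with k ≥ 1. Then xy²z = j^(p+k) l^(6p). For this to be in L we would need 6p = 6(p+k), i.e. 6k = 0, contradicting k ≥ 1. So xy²z ∉ L.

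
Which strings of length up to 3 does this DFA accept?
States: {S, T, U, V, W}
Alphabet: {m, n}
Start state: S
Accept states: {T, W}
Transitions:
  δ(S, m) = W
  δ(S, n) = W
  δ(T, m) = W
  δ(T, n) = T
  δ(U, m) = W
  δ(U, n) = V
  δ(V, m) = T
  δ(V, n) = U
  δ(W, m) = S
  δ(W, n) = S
m, n, mmm, mmn, mnm, mnn, nmm, nmn, nnm, nnn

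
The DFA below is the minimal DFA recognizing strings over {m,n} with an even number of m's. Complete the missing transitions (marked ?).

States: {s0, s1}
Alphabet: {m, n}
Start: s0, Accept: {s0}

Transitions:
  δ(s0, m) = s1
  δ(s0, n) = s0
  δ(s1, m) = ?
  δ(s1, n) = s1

From the language and accept set, identify what each state tracks — s0: even number of m's so far; s1: odd number of m's so far.
Each missing δ(q, a) is the state matching the new tracked value after reading a.
δ(s1, m) = s0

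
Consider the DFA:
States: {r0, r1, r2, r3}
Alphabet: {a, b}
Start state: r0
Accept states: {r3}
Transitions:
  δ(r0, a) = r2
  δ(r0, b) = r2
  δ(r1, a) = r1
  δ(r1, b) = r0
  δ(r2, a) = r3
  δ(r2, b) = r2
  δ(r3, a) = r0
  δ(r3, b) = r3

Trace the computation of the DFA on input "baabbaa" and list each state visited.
read 'b': r0 → r2
  read 'a': r2 → r3
  read 'a': r3 → r0
  read 'b': r0 → r2
  read 'b': r2 → r2
  read 'a': r2 → r3
  read 'a': r3 → r0
r0 -> r2 -> r3 -> r0 -> r2 -> r2 -> r3 -> r0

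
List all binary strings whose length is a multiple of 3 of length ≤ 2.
ε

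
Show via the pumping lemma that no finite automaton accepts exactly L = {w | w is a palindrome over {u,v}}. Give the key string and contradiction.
Assume L is regular with pumping length p. Idea: pumping the leading u-block breaks the symmetry.
Choose s = u^p v u^p (a palindrome of length 2p+1 ≥ p). By the pumping lemma, s = xyz with |xy| ≤ p, |y| > 0, so y = u^k with k > 0 (xy lies entirely in the first u^p). Then xy²z = u^(p+k) v u^p, which is not a palindrome since p+k ≠ p.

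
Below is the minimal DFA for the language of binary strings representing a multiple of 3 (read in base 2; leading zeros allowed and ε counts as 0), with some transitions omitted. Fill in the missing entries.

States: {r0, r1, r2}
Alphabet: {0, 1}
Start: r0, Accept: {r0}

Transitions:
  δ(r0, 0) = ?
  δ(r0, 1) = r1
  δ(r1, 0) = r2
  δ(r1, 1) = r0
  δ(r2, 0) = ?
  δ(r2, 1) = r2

From the language and accept set, identify what each state tracks — r0: value ≡ 0 (mod 3); r1: value ≡ 1 (mod 3); r2: value ≡ 2 (mod 3).
Each missing δ(q, a) is the state matching the new tracked value after reading a.
δ(r0, 0) = r0; δ(r2, 0) = r1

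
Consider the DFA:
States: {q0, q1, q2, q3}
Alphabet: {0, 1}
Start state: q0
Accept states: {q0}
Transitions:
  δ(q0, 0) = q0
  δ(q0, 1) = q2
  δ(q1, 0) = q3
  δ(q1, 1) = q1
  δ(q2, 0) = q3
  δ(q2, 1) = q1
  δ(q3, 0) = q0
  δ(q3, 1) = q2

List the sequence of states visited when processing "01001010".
read '0': q0 → q0
  read '1': q0 → q2
  read '0': q2 → q3
  read '0': q3 → q0
  read '1': q0 → q2
  read '0': q2 → q3
  read '1': q3 → q2
  read '0': q2 → q3
q0 -> q0 -> q2 -> q3 -> q0 -> q2 -> q3 -> q2 -> q3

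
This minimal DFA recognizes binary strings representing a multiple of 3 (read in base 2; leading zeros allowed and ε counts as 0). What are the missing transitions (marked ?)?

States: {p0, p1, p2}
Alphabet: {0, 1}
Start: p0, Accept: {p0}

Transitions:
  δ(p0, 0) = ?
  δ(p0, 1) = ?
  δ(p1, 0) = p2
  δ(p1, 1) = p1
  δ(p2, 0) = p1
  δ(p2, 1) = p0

From the language and accept set, identify what each state tracks — p0: value ≡ 0 (mod 3); p1: value ≡ 2 (mod 3); p2: value ≡ 1 (mod 3).
Each missing δ(q, a) is the state matching the new tracked value after reading a.
δ(p0, 0) = p0; δ(p0, 1) = p2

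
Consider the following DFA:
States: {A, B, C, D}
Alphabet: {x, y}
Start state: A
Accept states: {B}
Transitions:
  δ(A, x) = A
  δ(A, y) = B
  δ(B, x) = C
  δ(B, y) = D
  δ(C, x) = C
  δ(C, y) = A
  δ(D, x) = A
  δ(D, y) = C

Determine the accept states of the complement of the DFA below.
Complement accept states = All states \ Original accept states
= {A, B, C, D} \ {B}
{A, C, D}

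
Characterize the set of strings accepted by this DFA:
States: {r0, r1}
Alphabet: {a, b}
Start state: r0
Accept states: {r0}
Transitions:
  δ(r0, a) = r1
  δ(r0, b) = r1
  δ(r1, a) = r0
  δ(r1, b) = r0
Testing a few strings:
  'a' → reject
  'aba' → reject
  'bba' → reject
  'aaa' → reject
State roles: r0=even length so far; r1=odd length so far
All strings over {a,b} of even length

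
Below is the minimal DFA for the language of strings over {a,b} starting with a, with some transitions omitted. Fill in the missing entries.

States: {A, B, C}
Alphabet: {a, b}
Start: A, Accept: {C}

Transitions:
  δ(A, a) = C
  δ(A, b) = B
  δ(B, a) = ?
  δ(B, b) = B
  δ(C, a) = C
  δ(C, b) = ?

From the language and accept set, identify what each state tracks — A: no input read; B: started with b (dead); C: started with a.
Each missing δ(q, a) is the state matching the new tracked value after reading a.
δ(B, a) = B; δ(C, b) = C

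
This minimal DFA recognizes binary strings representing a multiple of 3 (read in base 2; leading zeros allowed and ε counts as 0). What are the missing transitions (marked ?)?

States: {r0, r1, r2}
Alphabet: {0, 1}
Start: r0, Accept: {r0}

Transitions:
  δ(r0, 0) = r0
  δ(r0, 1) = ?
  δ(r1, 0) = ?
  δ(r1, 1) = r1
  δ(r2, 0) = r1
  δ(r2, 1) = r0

From the language and accept set, identify what each state tracks — r0: value ≡ 0 (mod 3); r1: value ≡ 2 (mod 3); r2: value ≡ 1 (mod 3).
Each missing δ(q, a) is the state matching the new tracked value after reading a.
δ(r0, 1) = r2; δ(r1, 0) = r2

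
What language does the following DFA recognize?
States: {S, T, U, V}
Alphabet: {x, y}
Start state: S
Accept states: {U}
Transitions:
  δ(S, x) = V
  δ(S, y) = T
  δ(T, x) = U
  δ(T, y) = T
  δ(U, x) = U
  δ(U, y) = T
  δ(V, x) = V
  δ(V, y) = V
Testing a few strings:
  'xyxy' → reject
  'xyx' → reject
  'y' → reject
  'x' → reject
State roles: S=no input read; T=started with y, last symbol y; U=started with y, last symbol x; V=started with x (dead)
All strings over {x,y} that start with y and end with x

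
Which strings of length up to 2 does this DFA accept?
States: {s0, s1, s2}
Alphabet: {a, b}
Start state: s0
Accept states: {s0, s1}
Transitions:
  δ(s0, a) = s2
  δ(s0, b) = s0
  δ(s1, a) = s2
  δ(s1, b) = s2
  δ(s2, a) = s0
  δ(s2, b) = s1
ε, b, aa, ab, bb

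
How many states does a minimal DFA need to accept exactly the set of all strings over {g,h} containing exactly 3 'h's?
By Myhill–Nerode, count the distinguishable equivalence classes: 5 classes — having seen 0, 1, …, 3, or >3 copies of 'h'; the count-3 class is the only accepting one and >3 is dead.
5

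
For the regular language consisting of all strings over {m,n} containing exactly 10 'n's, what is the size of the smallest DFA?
By Myhill–Nerode, count the distinguishable equivalence classes: 12 classes — having seen 0, 1, …, 10, or >10 copies of 'n'; the count-10 class is the only accepting one and >10 is dead.
12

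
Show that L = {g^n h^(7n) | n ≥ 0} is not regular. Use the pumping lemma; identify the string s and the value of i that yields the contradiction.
Assume L is regular with pumping length p. Idea: pumping the g-block breaks the 1:7 ratio.
Choose s = g^p h^(7p) (length 8p ≥ p). By the pumping lemma, s = xyz with |xy| ≤ p, |y| > 0, so y = g^k with k ≥ 1. Then xy²z = g^(p+k) h^(7p). For this to be in L we would need 7p = 7(p+k), i.e. 7k = 0, contradicting k ≥ 1. So xy²z ∉ L.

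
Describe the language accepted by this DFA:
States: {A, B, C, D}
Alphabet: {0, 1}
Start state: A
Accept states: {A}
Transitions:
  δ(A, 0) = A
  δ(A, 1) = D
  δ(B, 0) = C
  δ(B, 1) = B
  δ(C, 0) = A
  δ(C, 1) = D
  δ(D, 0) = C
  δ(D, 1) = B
Testing a few strings:
  '1000' → accept
  '10' → reject
  '1' → reject
  '0100' → accept
State roles: A=value ≡ 0 (mod 4); B=value ≡ 3 (mod 4); C=value ≡ 2 (mod 4); D=value ≡ 1 (mod 4)
All binary strings representing a multiple of 4 (read in base 2; leading zeros allowed and ε counts as 0)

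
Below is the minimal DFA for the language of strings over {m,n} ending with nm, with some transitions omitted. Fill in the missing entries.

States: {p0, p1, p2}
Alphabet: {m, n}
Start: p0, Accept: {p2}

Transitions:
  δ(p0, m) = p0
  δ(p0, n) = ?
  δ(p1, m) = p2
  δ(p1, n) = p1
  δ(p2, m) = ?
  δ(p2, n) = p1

From the language and accept set, identify what each state tracks — p0: no suffix match; p1: one trailing n; p2: suffix is nm.
Each missing δ(q, a) is the state matching the new tracked value after reading a.
δ(p0, n) = p1; δ(p2, m) = p0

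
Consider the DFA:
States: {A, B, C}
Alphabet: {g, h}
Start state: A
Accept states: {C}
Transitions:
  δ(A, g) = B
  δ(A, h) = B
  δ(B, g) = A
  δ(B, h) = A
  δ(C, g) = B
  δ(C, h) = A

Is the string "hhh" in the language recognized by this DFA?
Processing string "hhh":
  A --h--> B
  B --h--> A
  A --h--> B
Final state: B
Accept states: {C}
No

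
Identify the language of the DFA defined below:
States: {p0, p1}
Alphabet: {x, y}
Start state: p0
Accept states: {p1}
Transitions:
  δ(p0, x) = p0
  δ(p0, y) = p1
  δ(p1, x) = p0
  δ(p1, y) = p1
Testing a few strings:
  'xyx' → reject
  'yy' → accept
  'xx' → reject
  'xxx' → reject
State roles: p0=last symbol not y; p1=last symbol is y
All strings over {x,y} ending with y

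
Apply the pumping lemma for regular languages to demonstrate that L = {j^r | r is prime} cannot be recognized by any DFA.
Assume L is regular with pumping length p. Idea: pumping by a suitable count produces a composite length.
Let q be a prime with q ≥ p and choose s = j^q ∈ L. By the pumping lemma, s = xyz with |xy| ≤ p, |y| = k ≥ 1. Take i = q+1: |xy^(q+1)z| = q + q·k = q(1+k). Since q ≥ 2 and 1+k ≥ 2, q(1+k) is composite, so xy^(q+1)z ∉ L.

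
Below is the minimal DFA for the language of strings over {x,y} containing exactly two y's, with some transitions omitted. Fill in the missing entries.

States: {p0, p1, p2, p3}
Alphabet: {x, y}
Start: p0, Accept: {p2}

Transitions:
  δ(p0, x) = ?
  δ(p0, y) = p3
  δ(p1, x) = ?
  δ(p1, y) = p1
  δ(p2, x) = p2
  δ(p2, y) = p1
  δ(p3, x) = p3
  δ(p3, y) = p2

From the language and accept set, identify what each state tracks — p0: zero y's; p1: ≥ three y's (dead); p2: two y's; p3: one y.
Each missing δ(q, a) is the state matching the new tracked value after reading a.
δ(p0, x) = p0; δ(p1, x) = p1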